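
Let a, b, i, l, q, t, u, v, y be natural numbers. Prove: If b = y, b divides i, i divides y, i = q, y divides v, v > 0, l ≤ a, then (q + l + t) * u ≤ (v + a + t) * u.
Because b = y and b divides i, y divides i. Since i divides y, y = i. Since i = q, y = q. y divides v and v > 0, therefore y ≤ v. Since y = q, q ≤ v. Because l ≤ a, l + t ≤ a + t. Since q ≤ v, q + l + t ≤ v + a + t. By multiplying by a non-negative, (q + l + t) * u ≤ (v + a + t) * u.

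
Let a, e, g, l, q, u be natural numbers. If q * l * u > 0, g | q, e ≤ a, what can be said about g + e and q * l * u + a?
g + e ≤ q * l * u + a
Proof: g | q, so g | q * l. Then g | q * l * u. Since q * l * u > 0, g ≤ q * l * u. Since e ≤ a, g + e ≤ q * l * u + a.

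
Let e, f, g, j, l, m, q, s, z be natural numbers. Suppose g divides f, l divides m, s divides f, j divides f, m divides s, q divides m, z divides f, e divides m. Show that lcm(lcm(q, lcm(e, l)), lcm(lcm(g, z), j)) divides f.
From e divides m and l divides m, lcm(e, l) divides m. q divides m, so lcm(q, lcm(e, l)) divides m. Since m divides s, lcm(q, lcm(e, l)) divides s. Since s divides f, lcm(q, lcm(e, l)) divides f. g divides f and z divides f, thus lcm(g, z) divides f. Because j divides f, lcm(lcm(g, z), j) divides f. Since lcm(q, lcm(e, l)) divides f, lcm(lcm(q, lcm(e, l)), lcm(lcm(g, z), j)) divides f.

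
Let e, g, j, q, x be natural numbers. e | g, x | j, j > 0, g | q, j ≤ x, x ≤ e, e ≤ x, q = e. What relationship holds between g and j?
g = j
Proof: Because q = e and g | q, g | e. e | g, so g = e. Because e ≤ x and x ≤ e, e = x. g = e, so g = x. x | j and j > 0, thus x ≤ j. Since j ≤ x, x = j. g = x, so g = j.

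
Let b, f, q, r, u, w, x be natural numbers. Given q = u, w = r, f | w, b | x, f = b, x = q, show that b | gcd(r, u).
f = b and f | w, therefore b | w. w = r, so b | r. Because x = q and q = u, x = u. b | x, so b | u. b | r, so b | gcd(r, u).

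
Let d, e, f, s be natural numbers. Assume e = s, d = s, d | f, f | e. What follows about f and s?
f = s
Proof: From e = s and f | e, f | s. d = s and d | f, hence s | f. Since f | s, f = s.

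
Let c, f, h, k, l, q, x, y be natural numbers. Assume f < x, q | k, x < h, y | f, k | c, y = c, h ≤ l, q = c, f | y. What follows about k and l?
k < l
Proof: Because f | y and y | f, f = y. y = c, so f = c. Because q = c and q | k, c | k. k | c, so c = k. Because f = c, f = k. Because x < h and h ≤ l, x < l. f < x, so f < l. f = k, so k < l.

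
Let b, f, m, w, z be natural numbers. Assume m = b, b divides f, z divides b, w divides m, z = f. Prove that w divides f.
Because z = f and z divides b, f divides b. b divides f, so b = f. Because m = b, m = f. Since w divides m, w divides f.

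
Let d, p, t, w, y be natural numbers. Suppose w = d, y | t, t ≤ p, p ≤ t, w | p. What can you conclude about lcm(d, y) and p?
lcm(d, y) | p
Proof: From w = d and w | p, d | p. From t ≤ p and p ≤ t, t = p. Since y | t, y | p. d | p, so lcm(d, y) | p.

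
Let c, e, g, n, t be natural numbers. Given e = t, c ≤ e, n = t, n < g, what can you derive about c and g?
c < g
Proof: Since e = t and c ≤ e, c ≤ t. n = t and n < g, hence t < g. c ≤ t, so c < g.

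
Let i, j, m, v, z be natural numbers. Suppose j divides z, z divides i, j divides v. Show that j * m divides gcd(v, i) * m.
From j divides z and z divides i, j divides i. Since j divides v, j divides gcd(v, i). Then j * m divides gcd(v, i) * m.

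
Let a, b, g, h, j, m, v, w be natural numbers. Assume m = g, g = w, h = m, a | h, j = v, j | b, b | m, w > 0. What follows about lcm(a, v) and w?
lcm(a, v) ≤ w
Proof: Because m = g and g = w, m = w. Since h = m and a | h, a | m. j = v and j | b, thus v | b. b | m, so v | m. a | m, so lcm(a, v) | m. m = w, so lcm(a, v) | w. Since w > 0, lcm(a, v) ≤ w.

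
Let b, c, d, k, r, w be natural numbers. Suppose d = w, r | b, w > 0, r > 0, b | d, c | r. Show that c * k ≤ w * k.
Since c | r and r > 0, c ≤ r. r | b and b | d, so r | d. Since d = w, r | w. w > 0, so r ≤ w. Because c ≤ r, c ≤ w. Then c * k ≤ w * k.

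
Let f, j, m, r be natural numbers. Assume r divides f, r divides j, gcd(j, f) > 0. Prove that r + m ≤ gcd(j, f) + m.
From r divides j and r divides f, r divides gcd(j, f). Since gcd(j, f) > 0, r ≤ gcd(j, f). Then r + m ≤ gcd(j, f) + m.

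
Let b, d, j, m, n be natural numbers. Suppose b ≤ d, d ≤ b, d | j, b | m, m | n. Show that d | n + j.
b ≤ d and d ≤ b, hence b = d. Because b | m and m | n, b | n. b = d, so d | n. Since d | j, d | n + j.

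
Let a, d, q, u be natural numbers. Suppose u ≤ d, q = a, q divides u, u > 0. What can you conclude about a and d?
a ≤ d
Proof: q = a and q divides u, so a divides u. From u > 0, a ≤ u. Since u ≤ d, a ≤ d.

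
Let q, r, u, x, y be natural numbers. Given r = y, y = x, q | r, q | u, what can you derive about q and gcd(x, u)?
q | gcd(x, u)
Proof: r = y and y = x, hence r = x. From q | r, q | x. q | u, so q | gcd(x, u).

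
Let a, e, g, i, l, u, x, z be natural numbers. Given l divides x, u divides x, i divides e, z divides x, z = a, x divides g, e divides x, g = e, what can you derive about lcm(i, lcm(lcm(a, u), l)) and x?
lcm(i, lcm(lcm(a, u), l)) divides x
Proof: g = e and x divides g, hence x divides e. e divides x, so e = x. Since i divides e, i divides x. Since z = a and z divides x, a divides x. u divides x, so lcm(a, u) divides x. l divides x, so lcm(lcm(a, u), l) divides x. Since i divides x, lcm(i, lcm(lcm(a, u), l)) divides x.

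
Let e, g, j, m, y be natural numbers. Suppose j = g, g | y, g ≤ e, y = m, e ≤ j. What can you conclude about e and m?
e | m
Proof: j = g and e ≤ j, hence e ≤ g. Since g ≤ e, g = e. y = m and g | y, thus g | m. Since g = e, e | m.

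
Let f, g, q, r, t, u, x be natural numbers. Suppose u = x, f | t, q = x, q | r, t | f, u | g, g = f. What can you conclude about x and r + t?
x | r + t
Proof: q = x and q | r, so x | r. f | t and t | f, thus f = t. g = f, so g = t. u | g, so u | t. Since u = x, x | t. Since x | r, x | r + t.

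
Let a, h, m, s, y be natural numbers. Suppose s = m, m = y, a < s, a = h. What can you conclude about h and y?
h < y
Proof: s = m and a < s, therefore a < m. a = h, so h < m. m = y, so h < y.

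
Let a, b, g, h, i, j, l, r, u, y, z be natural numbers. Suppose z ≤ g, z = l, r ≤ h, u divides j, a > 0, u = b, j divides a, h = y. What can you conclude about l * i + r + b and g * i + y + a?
l * i + r + b ≤ g * i + y + a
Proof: Since z = l and z ≤ g, l ≤ g. By multiplying by a non-negative, l * i ≤ g * i. From h = y and r ≤ h, r ≤ y. From u divides j and j divides a, u divides a. Since u = b, b divides a. a > 0, so b ≤ a. Since r ≤ y, r + b ≤ y + a. Because l * i ≤ g * i, l * i + r + b ≤ g * i + y + a.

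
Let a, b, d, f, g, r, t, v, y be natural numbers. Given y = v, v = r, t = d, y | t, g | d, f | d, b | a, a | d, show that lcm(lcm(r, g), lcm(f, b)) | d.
Because y = v and v = r, y = r. t = d and y | t, hence y | d. Since y = r, r | d. Since g | d, lcm(r, g) | d. b | a and a | d, hence b | d. Since f | d, lcm(f, b) | d. Since lcm(r, g) | d, lcm(lcm(r, g), lcm(f, b)) | d.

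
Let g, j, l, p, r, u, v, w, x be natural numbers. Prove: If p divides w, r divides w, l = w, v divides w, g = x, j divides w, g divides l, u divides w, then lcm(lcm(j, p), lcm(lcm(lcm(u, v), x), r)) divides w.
j divides w and p divides w, so lcm(j, p) divides w. u divides w and v divides w, hence lcm(u, v) divides w. l = w and g divides l, therefore g divides w. Since g = x, x divides w. lcm(u, v) divides w, so lcm(lcm(u, v), x) divides w. Because r divides w, lcm(lcm(lcm(u, v), x), r) divides w. Since lcm(j, p) divides w, lcm(lcm(j, p), lcm(lcm(lcm(u, v), x), r)) divides w.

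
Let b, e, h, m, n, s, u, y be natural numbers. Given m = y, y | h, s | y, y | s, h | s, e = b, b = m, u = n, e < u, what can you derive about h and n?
h < n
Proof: Because s | y and y | s, s = y. Since h | s, h | y. y | h, so y = h. From m = y, m = h. e = b and b = m, thus e = m. Because u = n and e < u, e < n. e = m, so m < n. m = h, so h < n.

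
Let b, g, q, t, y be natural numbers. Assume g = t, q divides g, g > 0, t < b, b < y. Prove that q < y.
Since q divides g and g > 0, q ≤ g. From g = t, q ≤ t. t < b and b < y, hence t < y. Since q ≤ t, q < y.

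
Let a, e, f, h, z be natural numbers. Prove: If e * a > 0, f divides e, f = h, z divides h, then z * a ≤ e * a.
f = h and f divides e, hence h divides e. From z divides h, z divides e. Then z * a divides e * a. Since e * a > 0, z * a ≤ e * a.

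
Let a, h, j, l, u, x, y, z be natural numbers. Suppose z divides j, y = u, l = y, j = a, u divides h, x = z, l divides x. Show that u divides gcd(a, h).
Since l = y and l divides x, y divides x. x = z, so y divides z. z divides j, so y divides j. From y = u, u divides j. j = a, so u divides a. Since u divides h, u divides gcd(a, h).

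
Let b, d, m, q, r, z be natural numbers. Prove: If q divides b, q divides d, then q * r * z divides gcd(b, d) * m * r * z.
q divides b and q divides d, hence q divides gcd(b, d). Then q divides gcd(b, d) * m. Then q * r divides gcd(b, d) * m * r. Then q * r * z divides gcd(b, d) * m * r * z.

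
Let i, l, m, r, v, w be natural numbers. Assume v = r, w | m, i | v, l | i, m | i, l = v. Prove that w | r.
l = v and l | i, so v | i. i | v, so i = v. m | i, so m | v. Since v = r, m | r. Since w | m, w | r.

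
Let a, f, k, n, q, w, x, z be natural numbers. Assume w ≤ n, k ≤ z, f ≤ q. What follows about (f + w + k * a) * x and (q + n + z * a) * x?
(f + w + k * a) * x ≤ (q + n + z * a) * x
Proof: f ≤ q and w ≤ n, so f + w ≤ q + n. Since k ≤ z, by multiplying by a non-negative, k * a ≤ z * a. Since f + w ≤ q + n, f + w + k * a ≤ q + n + z * a. By multiplying by a non-negative, (f + w + k * a) * x ≤ (q + n + z * a) * x.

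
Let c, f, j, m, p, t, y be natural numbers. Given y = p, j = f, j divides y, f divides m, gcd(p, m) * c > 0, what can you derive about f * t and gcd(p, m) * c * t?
f * t ≤ gcd(p, m) * c * t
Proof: From j = f and j divides y, f divides y. Since y = p, f divides p. f divides m, so f divides gcd(p, m). Then f divides gcd(p, m) * c. gcd(p, m) * c > 0, so f ≤ gcd(p, m) * c. By multiplying by a non-negative, f * t ≤ gcd(p, m) * c * t.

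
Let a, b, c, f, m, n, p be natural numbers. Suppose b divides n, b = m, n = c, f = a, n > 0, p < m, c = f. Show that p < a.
Because n = c and c = f, n = f. b = m and b divides n, therefore m divides n. Since n > 0, m ≤ n. Since n = f, m ≤ f. Since p < m, p < f. f = a, so p < a.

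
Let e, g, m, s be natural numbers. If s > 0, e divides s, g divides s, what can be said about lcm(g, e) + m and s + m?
lcm(g, e) + m ≤ s + m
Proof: g divides s and e divides s, therefore lcm(g, e) divides s. s > 0, so lcm(g, e) ≤ s. Then lcm(g, e) + m ≤ s + m.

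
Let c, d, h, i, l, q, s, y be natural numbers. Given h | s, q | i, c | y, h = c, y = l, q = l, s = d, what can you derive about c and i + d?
c | i + d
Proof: From y = l and c | y, c | l. q = l and q | i, hence l | i. c | l, so c | i. s = d and h | s, hence h | d. Since h = c, c | d. Because c | i, c | i + d.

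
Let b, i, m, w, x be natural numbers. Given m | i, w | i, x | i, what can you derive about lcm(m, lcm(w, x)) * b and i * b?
lcm(m, lcm(w, x)) * b | i * b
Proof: w | i and x | i, so lcm(w, x) | i. m | i, so lcm(m, lcm(w, x)) | i. Then lcm(m, lcm(w, x)) * b | i * b.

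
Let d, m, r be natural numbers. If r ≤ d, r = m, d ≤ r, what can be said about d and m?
d = m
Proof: Since d ≤ r and r ≤ d, d = r. Since r = m, d = m.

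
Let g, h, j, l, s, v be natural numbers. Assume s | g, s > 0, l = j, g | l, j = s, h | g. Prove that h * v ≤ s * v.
l = j and j = s, hence l = s. Since g | l, g | s. Because s | g, g = s. h | g, so h | s. Since s > 0, h ≤ s. Then h * v ≤ s * v.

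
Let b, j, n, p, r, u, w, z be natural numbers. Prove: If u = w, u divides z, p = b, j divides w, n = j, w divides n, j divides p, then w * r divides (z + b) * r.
Since u = w and u divides z, w divides z. n = j and w divides n, hence w divides j. Since j divides w, j = w. j divides p, so w divides p. p = b, so w divides b. w divides z, so w divides z + b. Then w * r divides (z + b) * r.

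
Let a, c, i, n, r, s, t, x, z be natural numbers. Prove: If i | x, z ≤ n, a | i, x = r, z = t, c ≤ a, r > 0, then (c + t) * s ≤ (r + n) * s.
x = r and i | x, therefore i | r. Because a | i, a | r. r > 0, so a ≤ r. c ≤ a, so c ≤ r. z = t and z ≤ n, hence t ≤ n. Since c ≤ r, c + t ≤ r + n. Then (c + t) * s ≤ (r + n) * s.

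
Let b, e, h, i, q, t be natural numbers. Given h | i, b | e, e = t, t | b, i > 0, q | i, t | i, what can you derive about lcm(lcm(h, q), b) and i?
lcm(lcm(h, q), b) ≤ i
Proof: From h | i and q | i, lcm(h, q) | i. e = t and b | e, therefore b | t. t | b, so t = b. Since t | i, b | i. Since lcm(h, q) | i, lcm(lcm(h, q), b) | i. Because i > 0, lcm(lcm(h, q), b) ≤ i.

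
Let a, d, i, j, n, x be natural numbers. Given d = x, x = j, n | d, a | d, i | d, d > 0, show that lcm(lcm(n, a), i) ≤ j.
d = x and x = j, thus d = j. n | d and a | d, therefore lcm(n, a) | d. Since i | d, lcm(lcm(n, a), i) | d. Since d > 0, lcm(lcm(n, a), i) ≤ d. Since d = j, lcm(lcm(n, a), i) ≤ j.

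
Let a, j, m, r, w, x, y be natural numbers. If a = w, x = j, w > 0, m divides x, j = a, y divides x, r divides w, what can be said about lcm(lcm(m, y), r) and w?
lcm(lcm(m, y), r) ≤ w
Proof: x = j and j = a, so x = a. Since a = w, x = w. From m divides x and y divides x, lcm(m, y) divides x. x = w, so lcm(m, y) divides w. r divides w, so lcm(lcm(m, y), r) divides w. Since w > 0, lcm(lcm(m, y), r) ≤ w.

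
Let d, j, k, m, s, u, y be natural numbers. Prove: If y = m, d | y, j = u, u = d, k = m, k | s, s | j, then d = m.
Because y = m and d | y, d | m. j = u and u = d, thus j = d. k = m and k | s, therefore m | s. s | j, so m | j. j = d, so m | d. d | m, so d = m.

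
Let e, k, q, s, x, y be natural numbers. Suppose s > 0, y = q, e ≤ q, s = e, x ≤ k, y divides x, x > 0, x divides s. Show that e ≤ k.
x divides s and s > 0, hence x ≤ s. Since s = e, x ≤ e. y = q and y divides x, so q divides x. x > 0, so q ≤ x. Since e ≤ q, e ≤ x. x ≤ e, so x = e. x ≤ k, so e ≤ k.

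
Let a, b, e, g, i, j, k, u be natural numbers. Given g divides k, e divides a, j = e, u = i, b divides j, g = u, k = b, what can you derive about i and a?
i divides a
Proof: Because g = u and g divides k, u divides k. k = b, so u divides b. Because j = e and b divides j, b divides e. Since u divides b, u divides e. Since e divides a, u divides a. u = i, so i divides a.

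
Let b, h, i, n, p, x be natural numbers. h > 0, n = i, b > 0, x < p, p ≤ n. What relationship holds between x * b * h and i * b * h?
x * b * h < i * b * h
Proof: x < p and p ≤ n, thus x < n. From n = i, x < i. Because b > 0, by multiplying by a positive, x * b < i * b. Combined with h > 0, by multiplying by a positive, x * b * h < i * b * h.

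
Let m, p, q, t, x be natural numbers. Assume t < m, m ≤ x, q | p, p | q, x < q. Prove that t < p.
t < m and m ≤ x, therefore t < x. From q | p and p | q, q = p. Since x < q, x < p. Because t < x, t < p.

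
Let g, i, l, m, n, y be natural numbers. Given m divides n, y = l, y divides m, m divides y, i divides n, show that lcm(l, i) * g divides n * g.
m divides y and y divides m, so m = y. Because y = l, m = l. Since m divides n, l divides n. Since i divides n, lcm(l, i) divides n. Then lcm(l, i) * g divides n * g.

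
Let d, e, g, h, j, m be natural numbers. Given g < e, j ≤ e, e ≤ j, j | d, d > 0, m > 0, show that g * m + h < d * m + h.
j ≤ e and e ≤ j, so j = e. Since j | d, e | d. Since d > 0, e ≤ d. Since g < e, g < d. Since m > 0, g * m < d * m. Then g * m + h < d * m + h.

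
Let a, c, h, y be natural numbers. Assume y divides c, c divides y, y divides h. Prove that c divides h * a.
y divides c and c divides y, thus y = c. y divides h, so c divides h. Then c divides h * a.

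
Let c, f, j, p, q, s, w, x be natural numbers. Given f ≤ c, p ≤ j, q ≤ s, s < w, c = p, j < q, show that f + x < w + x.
c = p and f ≤ c, hence f ≤ p. j < q and q ≤ s, thus j < s. Because s < w, j < w. p ≤ j, so p < w. f ≤ p, so f < w. Then f + x < w + x.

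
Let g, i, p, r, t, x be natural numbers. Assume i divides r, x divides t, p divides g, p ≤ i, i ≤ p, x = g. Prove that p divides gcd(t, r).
Because x = g and x divides t, g divides t. p divides g, so p divides t. Because i ≤ p and p ≤ i, i = p. i divides r, so p divides r. p divides t, so p divides gcd(t, r).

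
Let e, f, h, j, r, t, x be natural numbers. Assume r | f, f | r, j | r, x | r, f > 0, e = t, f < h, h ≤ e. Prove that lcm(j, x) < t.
Because r | f and f | r, r = f. Since j | r and x | r, lcm(j, x) | r. r = f, so lcm(j, x) | f. Since f > 0, lcm(j, x) ≤ f. f < h and h ≤ e, so f < e. e = t, so f < t. Since lcm(j, x) ≤ f, lcm(j, x) < t.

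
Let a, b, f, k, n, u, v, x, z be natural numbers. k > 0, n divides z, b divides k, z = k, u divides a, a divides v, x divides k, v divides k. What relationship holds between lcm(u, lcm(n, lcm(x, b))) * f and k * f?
lcm(u, lcm(n, lcm(x, b))) * f ≤ k * f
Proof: u divides a and a divides v, hence u divides v. Since v divides k, u divides k. z = k and n divides z, so n divides k. x divides k and b divides k, hence lcm(x, b) divides k. Since n divides k, lcm(n, lcm(x, b)) divides k. Since u divides k, lcm(u, lcm(n, lcm(x, b))) divides k. From k > 0, lcm(u, lcm(n, lcm(x, b))) ≤ k. By multiplying by a non-negative, lcm(u, lcm(n, lcm(x, b))) * f ≤ k * f.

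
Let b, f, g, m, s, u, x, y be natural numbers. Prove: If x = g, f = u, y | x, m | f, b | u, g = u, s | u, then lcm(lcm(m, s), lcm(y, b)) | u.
f = u and m | f, hence m | u. s | u, so lcm(m, s) | u. x = g and g = u, hence x = u. Since y | x, y | u. Since b | u, lcm(y, b) | u. Since lcm(m, s) | u, lcm(lcm(m, s), lcm(y, b)) | u.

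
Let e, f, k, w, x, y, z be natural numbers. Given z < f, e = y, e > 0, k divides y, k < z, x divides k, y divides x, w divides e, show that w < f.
Since w divides e and e > 0, w ≤ e. From e = y, w ≤ y. Because y divides x and x divides k, y divides k. Since k divides y, k = y. Because k < z and z < f, k < f. From k = y, y < f. w ≤ y, so w < f.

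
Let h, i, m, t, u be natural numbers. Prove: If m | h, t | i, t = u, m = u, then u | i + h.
Because t = u and t | i, u | i. Since m = u and m | h, u | h. Since u | i, u | i + h.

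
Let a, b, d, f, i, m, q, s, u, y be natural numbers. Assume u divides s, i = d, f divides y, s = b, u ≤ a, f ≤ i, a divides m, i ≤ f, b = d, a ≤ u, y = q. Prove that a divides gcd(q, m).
Because u ≤ a and a ≤ u, u = a. s = b and b = d, thus s = d. u divides s, so u divides d. u = a, so a divides d. f ≤ i and i ≤ f, therefore f = i. i = d, so f = d. Since f divides y, d divides y. a divides d, so a divides y. y = q, so a divides q. a divides m, so a divides gcd(q, m).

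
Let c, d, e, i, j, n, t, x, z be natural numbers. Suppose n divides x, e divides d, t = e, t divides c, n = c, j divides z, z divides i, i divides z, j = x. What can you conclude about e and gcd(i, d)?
e divides gcd(i, d)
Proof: n = c and n divides x, thus c divides x. t divides c, so t divides x. t = e, so e divides x. Because z divides i and i divides z, z = i. From j = x and j divides z, x divides z. Since z = i, x divides i. e divides x, so e divides i. Since e divides d, e divides gcd(i, d).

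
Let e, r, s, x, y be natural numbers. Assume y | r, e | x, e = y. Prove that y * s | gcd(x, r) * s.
e = y and e | x, therefore y | x. y | r, so y | gcd(x, r). Then y * s | gcd(x, r) * s.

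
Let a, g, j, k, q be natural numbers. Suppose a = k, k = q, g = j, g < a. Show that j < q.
Since a = k and k = q, a = q. Because g = j and g < a, j < a. Since a = q, j < q.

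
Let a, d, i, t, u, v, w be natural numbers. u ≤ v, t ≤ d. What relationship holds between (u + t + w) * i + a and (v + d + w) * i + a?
(u + t + w) * i + a ≤ (v + d + w) * i + a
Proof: t ≤ d, thus t + w ≤ d + w. u ≤ v, so u + t + w ≤ v + d + w. Then (u + t + w) * i ≤ (v + d + w) * i. Then (u + t + w) * i + a ≤ (v + d + w) * i + a.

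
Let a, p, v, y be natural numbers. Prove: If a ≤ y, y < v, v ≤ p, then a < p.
y < v and v ≤ p, therefore y < p. a ≤ y, so a < p.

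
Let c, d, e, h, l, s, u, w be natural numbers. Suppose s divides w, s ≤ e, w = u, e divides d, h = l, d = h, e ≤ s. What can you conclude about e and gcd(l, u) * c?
e divides gcd(l, u) * c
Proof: d = h and h = l, thus d = l. Because e divides d, e divides l. s ≤ e and e ≤ s, hence s = e. From s divides w, e divides w. Because w = u, e divides u. Since e divides l, e divides gcd(l, u). Then e divides gcd(l, u) * c.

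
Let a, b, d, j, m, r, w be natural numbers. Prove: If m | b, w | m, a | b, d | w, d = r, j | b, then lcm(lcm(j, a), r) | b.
Since j | b and a | b, lcm(j, a) | b. From d | w and w | m, d | m. m | b, so d | b. Because d = r, r | b. Since lcm(j, a) | b, lcm(lcm(j, a), r) | b.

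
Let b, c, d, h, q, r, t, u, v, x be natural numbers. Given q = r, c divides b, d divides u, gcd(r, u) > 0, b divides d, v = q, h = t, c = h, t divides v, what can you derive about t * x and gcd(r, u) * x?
t * x ≤ gcd(r, u) * x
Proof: v = q and q = r, therefore v = r. Because t divides v, t divides r. c divides b and b divides d, therefore c divides d. Since c = h, h divides d. h = t, so t divides d. d divides u, so t divides u. t divides r, so t divides gcd(r, u). Since gcd(r, u) > 0, t ≤ gcd(r, u). By multiplying by a non-negative, t * x ≤ gcd(r, u) * x.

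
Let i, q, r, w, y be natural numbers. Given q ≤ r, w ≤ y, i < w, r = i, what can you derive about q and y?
q < y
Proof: r = i and q ≤ r, therefore q ≤ i. Since i < w and w ≤ y, i < y. q ≤ i, so q < y.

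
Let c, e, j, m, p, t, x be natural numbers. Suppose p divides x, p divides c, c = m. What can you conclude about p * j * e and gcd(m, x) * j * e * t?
p * j * e divides gcd(m, x) * j * e * t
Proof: c = m and p divides c, thus p divides m. Since p divides x, p divides gcd(m, x). Then p * j divides gcd(m, x) * j. Then p * j * e divides gcd(m, x) * j * e. Then p * j * e divides gcd(m, x) * j * e * t.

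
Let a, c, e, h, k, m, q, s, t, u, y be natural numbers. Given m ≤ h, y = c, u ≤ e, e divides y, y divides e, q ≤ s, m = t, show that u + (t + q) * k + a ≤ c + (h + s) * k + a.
e divides y and y divides e, so e = y. y = c, so e = c. From u ≤ e, u ≤ c. Since m = t and m ≤ h, t ≤ h. From q ≤ s, t + q ≤ h + s. By multiplying by a non-negative, (t + q) * k ≤ (h + s) * k. From u ≤ c, u + (t + q) * k ≤ c + (h + s) * k. Then u + (t + q) * k + a ≤ c + (h + s) * k + a.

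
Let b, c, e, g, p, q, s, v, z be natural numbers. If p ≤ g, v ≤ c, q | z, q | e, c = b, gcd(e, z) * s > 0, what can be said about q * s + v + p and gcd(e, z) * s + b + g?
q * s + v + p ≤ gcd(e, z) * s + b + g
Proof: q | e and q | z, thus q | gcd(e, z). Then q * s | gcd(e, z) * s. gcd(e, z) * s > 0, so q * s ≤ gcd(e, z) * s. Since c = b and v ≤ c, v ≤ b. p ≤ g, so v + p ≤ b + g. Since q * s ≤ gcd(e, z) * s, q * s + v + p ≤ gcd(e, z) * s + b + g.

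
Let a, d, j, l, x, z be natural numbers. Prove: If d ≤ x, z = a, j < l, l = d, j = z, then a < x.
j = z and j < l, so z < l. l = d, so z < d. From z = a, a < d. d ≤ x, so a < x.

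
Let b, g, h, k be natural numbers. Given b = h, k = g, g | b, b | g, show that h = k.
g | b and b | g, thus g = b. Because k = g, k = b. Since b = h, k = h. Then h = k.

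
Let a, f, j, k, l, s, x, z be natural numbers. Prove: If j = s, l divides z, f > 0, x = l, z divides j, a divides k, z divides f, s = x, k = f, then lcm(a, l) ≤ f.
k = f and a divides k, hence a divides f. From s = x and x = l, s = l. Because j = s, j = l. z divides j, so z divides l. l divides z, so z = l. z divides f, so l divides f. a divides f, so lcm(a, l) divides f. Since f > 0, lcm(a, l) ≤ f.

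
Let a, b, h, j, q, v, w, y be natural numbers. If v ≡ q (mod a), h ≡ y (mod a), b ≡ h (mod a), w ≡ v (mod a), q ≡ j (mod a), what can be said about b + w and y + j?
b + w ≡ y + j (mod a)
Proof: b ≡ h (mod a) and h ≡ y (mod a), thus b ≡ y (mod a). w ≡ v (mod a) and v ≡ q (mod a), so w ≡ q (mod a). Since q ≡ j (mod a), w ≡ j (mod a). Combining with b ≡ y (mod a), by adding congruences, b + w ≡ y + j (mod a).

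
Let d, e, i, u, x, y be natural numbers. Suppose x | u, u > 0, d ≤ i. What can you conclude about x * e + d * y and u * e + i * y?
x * e + d * y ≤ u * e + i * y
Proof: x | u and u > 0, hence x ≤ u. Then x * e ≤ u * e. d ≤ i, hence d * y ≤ i * y. x * e ≤ u * e, so x * e + d * y ≤ u * e + i * y.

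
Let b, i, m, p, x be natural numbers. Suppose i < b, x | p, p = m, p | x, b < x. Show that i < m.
x | p and p | x, hence x = p. From p = m, x = m. i < b and b < x, thus i < x. Since x = m, i < m.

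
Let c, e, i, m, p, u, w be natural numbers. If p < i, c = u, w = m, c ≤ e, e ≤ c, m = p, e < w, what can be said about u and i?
u < i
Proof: From e ≤ c and c ≤ e, e = c. Since c = u, e = u. w = m and m = p, therefore w = p. e < w, so e < p. p < i, so e < i. e = u, so u < i.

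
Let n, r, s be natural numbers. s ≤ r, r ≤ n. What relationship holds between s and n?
s ≤ n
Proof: Because s ≤ r and r ≤ n, by transitivity, s ≤ n.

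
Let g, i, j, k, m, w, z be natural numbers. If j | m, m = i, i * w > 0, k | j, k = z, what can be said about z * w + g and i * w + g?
z * w + g ≤ i * w + g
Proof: k | j and j | m, hence k | m. k = z, so z | m. m = i, so z | i. Then z * w | i * w. Since i * w > 0, z * w ≤ i * w. Then z * w + g ≤ i * w + g.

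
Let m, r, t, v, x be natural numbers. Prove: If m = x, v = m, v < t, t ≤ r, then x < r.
Because v < t and t ≤ r, v < r. Since v = m, m < r. m = x, so x < r.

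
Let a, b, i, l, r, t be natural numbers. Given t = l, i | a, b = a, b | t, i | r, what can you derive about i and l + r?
i | l + r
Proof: Because b = a and b | t, a | t. Since i | a, i | t. Since t = l, i | l. Since i | r, i | l + r.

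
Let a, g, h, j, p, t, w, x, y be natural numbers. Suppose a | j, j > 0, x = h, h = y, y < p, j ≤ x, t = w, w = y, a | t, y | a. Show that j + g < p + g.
Since t = w and a | t, a | w. w = y, so a | y. Since y | a, a = y. a | j, so y | j. Since j > 0, y ≤ j. x = h and h = y, therefore x = y. Since j ≤ x, j ≤ y. Since y ≤ j, y = j. Since y < p, j < p. Then j + g < p + g.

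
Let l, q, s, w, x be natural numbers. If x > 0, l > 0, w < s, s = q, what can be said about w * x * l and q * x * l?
w * x * l < q * x * l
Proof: From s = q and w < s, w < q. Combining with x > 0, by multiplying by a positive, w * x < q * x. Combined with l > 0, by multiplying by a positive, w * x * l < q * x * l.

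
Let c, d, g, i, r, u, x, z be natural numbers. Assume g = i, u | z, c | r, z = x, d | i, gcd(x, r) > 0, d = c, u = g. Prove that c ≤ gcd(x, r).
d = c and d | i, hence c | i. u = g and g = i, so u = i. Since u | z, i | z. From c | i, c | z. Since z = x, c | x. Since c | r, c | gcd(x, r). gcd(x, r) > 0, so c ≤ gcd(x, r).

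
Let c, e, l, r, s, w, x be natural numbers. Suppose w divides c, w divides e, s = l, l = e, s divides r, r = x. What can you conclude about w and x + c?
w divides x + c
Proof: Because s = l and l = e, s = e. Because s divides r, e divides r. Since r = x, e divides x. Because w divides e, w divides x. Because w divides c, w divides x + c.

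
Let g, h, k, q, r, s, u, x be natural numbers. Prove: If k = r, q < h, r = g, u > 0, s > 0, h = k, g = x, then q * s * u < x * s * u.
h = k and k = r, therefore h = r. r = g and g = x, so r = x. h = r, so h = x. Since q < h, q < x. Since s > 0, q * s < x * s. u > 0, so q * s * u < x * s * u.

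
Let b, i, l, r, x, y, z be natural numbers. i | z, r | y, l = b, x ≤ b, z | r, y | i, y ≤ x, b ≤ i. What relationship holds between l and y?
l = y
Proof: i | z and z | r, hence i | r. Since r | y, i | y. Since y | i, i = y. b ≤ i, so b ≤ y. Since y ≤ x and x ≤ b, y ≤ b. Since b ≤ y, b = y. Since l = b, l = y.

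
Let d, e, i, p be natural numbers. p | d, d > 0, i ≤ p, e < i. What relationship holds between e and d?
e < d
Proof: Since p | d and d > 0, p ≤ d. i ≤ p, so i ≤ d. e < i, so e < d.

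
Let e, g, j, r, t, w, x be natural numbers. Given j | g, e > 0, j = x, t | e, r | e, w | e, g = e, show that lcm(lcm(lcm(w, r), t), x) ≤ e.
w | e and r | e, thus lcm(w, r) | e. Since t | e, lcm(lcm(w, r), t) | e. Since j = x and j | g, x | g. g = e, so x | e. Since lcm(lcm(w, r), t) | e, lcm(lcm(lcm(w, r), t), x) | e. e > 0, so lcm(lcm(lcm(w, r), t), x) ≤ e.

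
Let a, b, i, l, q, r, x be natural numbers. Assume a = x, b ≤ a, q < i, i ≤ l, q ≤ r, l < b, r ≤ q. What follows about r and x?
r < x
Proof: Since q ≤ r and r ≤ q, q = r. q < i, so r < i. Since l < b and b ≤ a, l < a. i ≤ l, so i < a. Since r < i, r < a. a = x, so r < x.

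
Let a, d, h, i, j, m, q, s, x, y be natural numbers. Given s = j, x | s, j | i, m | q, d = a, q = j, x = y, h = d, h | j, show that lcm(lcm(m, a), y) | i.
q = j and m | q, hence m | j. h = d and d = a, thus h = a. Because h | j, a | j. Since m | j, lcm(m, a) | j. s = j and x | s, therefore x | j. Since x = y, y | j. lcm(m, a) | j, so lcm(lcm(m, a), y) | j. Because j | i, lcm(lcm(m, a), y) | i.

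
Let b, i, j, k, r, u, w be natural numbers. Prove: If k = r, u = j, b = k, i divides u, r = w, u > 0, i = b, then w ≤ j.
i = b and b = k, therefore i = k. k = r, so i = r. i divides u and u > 0, thus i ≤ u. Since i = r, r ≤ u. Since r = w, w ≤ u. u = j, so w ≤ j.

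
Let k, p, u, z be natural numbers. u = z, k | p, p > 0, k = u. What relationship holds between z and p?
z ≤ p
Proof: Since k | p and p > 0, k ≤ p. Since k = u, u ≤ p. Since u = z, z ≤ p.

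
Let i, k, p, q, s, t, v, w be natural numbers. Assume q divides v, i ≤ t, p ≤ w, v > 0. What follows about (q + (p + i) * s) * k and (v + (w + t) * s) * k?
(q + (p + i) * s) * k ≤ (v + (w + t) * s) * k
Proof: Because q divides v and v > 0, q ≤ v. p ≤ w and i ≤ t, therefore p + i ≤ w + t. By multiplying by a non-negative, (p + i) * s ≤ (w + t) * s. q ≤ v, so q + (p + i) * s ≤ v + (w + t) * s. By multiplying by a non-negative, (q + (p + i) * s) * k ≤ (v + (w + t) * s) * k.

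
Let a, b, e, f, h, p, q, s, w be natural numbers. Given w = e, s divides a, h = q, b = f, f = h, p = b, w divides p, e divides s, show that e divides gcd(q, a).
p = b and b = f, therefore p = f. Because f = h, p = h. w = e and w divides p, thus e divides p. From p = h, e divides h. h = q, so e divides q. e divides s and s divides a, so e divides a. e divides q, so e divides gcd(q, a).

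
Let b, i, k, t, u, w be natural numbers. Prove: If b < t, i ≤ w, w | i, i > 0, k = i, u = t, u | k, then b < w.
Since w | i and i > 0, w ≤ i. From i ≤ w, i = w. u = t and u | k, so t | k. k = i, so t | i. i > 0, so t ≤ i. Since i = w, t ≤ w. b < t, so b < w.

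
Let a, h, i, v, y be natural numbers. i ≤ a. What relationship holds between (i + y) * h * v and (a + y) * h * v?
(i + y) * h * v ≤ (a + y) * h * v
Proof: i ≤ a, so i + y ≤ a + y. By multiplying by a non-negative, (i + y) * h ≤ (a + y) * h. By multiplying by a non-negative, (i + y) * h * v ≤ (a + y) * h * v.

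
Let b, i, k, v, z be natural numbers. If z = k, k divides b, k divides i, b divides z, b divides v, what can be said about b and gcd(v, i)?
b divides gcd(v, i)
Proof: z = k and b divides z, thus b divides k. k divides b, so k = b. From k divides i, b divides i. Since b divides v, b divides gcd(v, i).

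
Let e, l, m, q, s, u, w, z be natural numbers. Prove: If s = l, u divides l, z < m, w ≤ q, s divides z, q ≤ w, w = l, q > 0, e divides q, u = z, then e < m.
Since q ≤ w and w ≤ q, q = w. w = l, so q = l. Since e divides q and q > 0, e ≤ q. q = l, so e ≤ l. u = z and u divides l, hence z divides l. s = l and s divides z, hence l divides z. Since z divides l, z = l. Since z < m, l < m. Since e ≤ l, e < m.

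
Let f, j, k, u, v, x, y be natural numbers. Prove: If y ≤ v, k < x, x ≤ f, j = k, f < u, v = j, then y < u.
From v = j and j = k, v = k. y ≤ v, so y ≤ k. Since k < x, y < x. x ≤ f and f < u, therefore x < u. y < x, so y < u.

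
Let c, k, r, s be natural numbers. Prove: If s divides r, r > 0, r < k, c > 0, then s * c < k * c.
From s divides r and r > 0, s ≤ r. Since r < k, s < k. Combined with c > 0, by multiplying by a positive, s * c < k * c.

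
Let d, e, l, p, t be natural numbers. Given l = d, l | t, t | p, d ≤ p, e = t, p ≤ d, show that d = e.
p ≤ d and d ≤ p, so p = d. Since t | p, t | d. l = d and l | t, so d | t. t | d, so t = d. Since e = t, e = d. Then d = e.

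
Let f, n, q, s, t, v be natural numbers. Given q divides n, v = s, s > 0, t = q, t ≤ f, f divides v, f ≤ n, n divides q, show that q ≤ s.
n divides q and q divides n, so n = q. f ≤ n, so f ≤ q. t = q and t ≤ f, hence q ≤ f. Since f ≤ q, f = q. From v = s and f divides v, f divides s. s > 0, so f ≤ s. f = q, so q ≤ s.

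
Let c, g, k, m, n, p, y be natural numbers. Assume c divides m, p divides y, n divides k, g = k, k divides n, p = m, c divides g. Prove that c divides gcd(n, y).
Because k divides n and n divides k, k = n. g = k and c divides g, hence c divides k. k = n, so c divides n. p = m and p divides y, therefore m divides y. c divides m, so c divides y. Since c divides n, c divides gcd(n, y).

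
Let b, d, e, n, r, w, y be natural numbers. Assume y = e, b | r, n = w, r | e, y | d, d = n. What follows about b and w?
b | w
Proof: b | r and r | e, therefore b | e. Since y = e and y | d, e | d. b | e, so b | d. Since d = n, b | n. n = w, so b | w.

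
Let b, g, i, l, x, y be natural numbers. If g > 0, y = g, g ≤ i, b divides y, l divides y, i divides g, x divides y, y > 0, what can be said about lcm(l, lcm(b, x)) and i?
lcm(l, lcm(b, x)) ≤ i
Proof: Because i divides g and g > 0, i ≤ g. Since g ≤ i, g = i. Since y = g, y = i. b divides y and x divides y, thus lcm(b, x) divides y. Because l divides y, lcm(l, lcm(b, x)) divides y. From y > 0, lcm(l, lcm(b, x)) ≤ y. y = i, so lcm(l, lcm(b, x)) ≤ i.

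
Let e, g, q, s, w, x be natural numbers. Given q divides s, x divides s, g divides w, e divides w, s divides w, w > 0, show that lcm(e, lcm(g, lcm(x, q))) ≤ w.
x divides s and q divides s, thus lcm(x, q) divides s. Since s divides w, lcm(x, q) divides w. From g divides w, lcm(g, lcm(x, q)) divides w. e divides w, so lcm(e, lcm(g, lcm(x, q))) divides w. w > 0, so lcm(e, lcm(g, lcm(x, q))) ≤ w.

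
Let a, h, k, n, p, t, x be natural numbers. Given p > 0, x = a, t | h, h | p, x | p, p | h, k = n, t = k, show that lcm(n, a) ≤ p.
From h | p and p | h, h = p. t = k and t | h, therefore k | h. k = n, so n | h. Since h = p, n | p. Because x = a and x | p, a | p. n | p, so lcm(n, a) | p. From p > 0, lcm(n, a) ≤ p.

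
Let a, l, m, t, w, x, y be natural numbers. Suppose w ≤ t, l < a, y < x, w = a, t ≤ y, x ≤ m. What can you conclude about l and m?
l < m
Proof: Because w = a and w ≤ t, a ≤ t. Since t ≤ y and y < x, t < x. Since x ≤ m, t < m. Because a ≤ t, a < m. Since l < a, l < m.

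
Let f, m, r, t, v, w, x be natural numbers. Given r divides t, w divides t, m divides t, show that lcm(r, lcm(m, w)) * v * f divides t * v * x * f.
From m divides t and w divides t, lcm(m, w) divides t. Since r divides t, lcm(r, lcm(m, w)) divides t. Then lcm(r, lcm(m, w)) * v divides t * v. Then lcm(r, lcm(m, w)) * v divides t * v * x. Then lcm(r, lcm(m, w)) * v * f divides t * v * x * f.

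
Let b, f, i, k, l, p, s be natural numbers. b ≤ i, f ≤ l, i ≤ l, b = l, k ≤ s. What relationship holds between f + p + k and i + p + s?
f + p + k ≤ i + p + s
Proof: Since b = l and b ≤ i, l ≤ i. i ≤ l, so l = i. From f ≤ l, f ≤ i. Then f + p ≤ i + p. Since k ≤ s, f + p + k ≤ i + p + s.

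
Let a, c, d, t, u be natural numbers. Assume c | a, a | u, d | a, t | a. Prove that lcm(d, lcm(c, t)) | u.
c | a and t | a, hence lcm(c, t) | a. Because d | a, lcm(d, lcm(c, t)) | a. a | u, so lcm(d, lcm(c, t)) | u.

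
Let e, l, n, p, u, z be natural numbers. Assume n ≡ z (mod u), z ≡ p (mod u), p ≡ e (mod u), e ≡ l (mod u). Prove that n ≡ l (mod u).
n ≡ z (mod u) and z ≡ p (mod u), therefore n ≡ p (mod u). Since p ≡ e (mod u), n ≡ e (mod u). e ≡ l (mod u), so n ≡ l (mod u).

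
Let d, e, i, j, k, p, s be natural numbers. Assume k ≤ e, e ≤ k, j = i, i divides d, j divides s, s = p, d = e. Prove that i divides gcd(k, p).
e ≤ k and k ≤ e, thus e = k. From d = e, d = k. i divides d, so i divides k. Because s = p and j divides s, j divides p. j = i, so i divides p. Since i divides k, i divides gcd(k, p).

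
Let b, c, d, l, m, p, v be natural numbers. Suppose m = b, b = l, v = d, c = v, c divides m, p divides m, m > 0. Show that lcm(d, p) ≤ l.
Because m = b and b = l, m = l. c = v and c divides m, thus v divides m. Since v = d, d divides m. Since p divides m, lcm(d, p) divides m. Since m > 0, lcm(d, p) ≤ m. m = l, so lcm(d, p) ≤ l.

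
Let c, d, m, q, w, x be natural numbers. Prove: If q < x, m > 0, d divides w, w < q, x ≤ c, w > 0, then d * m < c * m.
From d divides w and w > 0, d ≤ w. Because q < x and x ≤ c, q < c. w < q, so w < c. From d ≤ w, d < c. Since m > 0, by multiplying by a positive, d * m < c * m.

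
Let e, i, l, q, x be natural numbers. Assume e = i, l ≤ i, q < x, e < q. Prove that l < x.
e = i and e < q, hence i < q. Since l ≤ i, l < q. Since q < x, l < x.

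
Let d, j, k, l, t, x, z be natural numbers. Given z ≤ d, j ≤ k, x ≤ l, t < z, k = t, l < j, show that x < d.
From l < j and j ≤ k, l < k. Since k = t, l < t. t < z, so l < z. Because x ≤ l, x < z. Because z ≤ d, x < d.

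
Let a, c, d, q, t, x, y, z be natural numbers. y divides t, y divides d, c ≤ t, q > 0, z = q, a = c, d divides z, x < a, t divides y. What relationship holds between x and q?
x < q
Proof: a = c and x < a, thus x < c. Since c ≤ t, x < t. From y divides t and t divides y, y = t. Because z = q and d divides z, d divides q. y divides d, so y divides q. y = t, so t divides q. Because q > 0, t ≤ q. x < t, so x < q.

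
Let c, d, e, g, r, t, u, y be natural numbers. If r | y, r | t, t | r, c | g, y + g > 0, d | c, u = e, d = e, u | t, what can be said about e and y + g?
e ≤ y + g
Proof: From t | r and r | t, t = r. Since u | t, u | r. u = e, so e | r. Since r | y, e | y. Because d = e and d | c, e | c. Since c | g, e | g. Since e | y, e | y + g. From y + g > 0, e ≤ y + g.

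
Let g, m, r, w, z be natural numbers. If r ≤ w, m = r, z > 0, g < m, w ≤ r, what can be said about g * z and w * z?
g * z < w * z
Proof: Because r ≤ w and w ≤ r, r = w. Since m = r, m = w. g < m, so g < w. Combining with z > 0, by multiplying by a positive, g * z < w * z.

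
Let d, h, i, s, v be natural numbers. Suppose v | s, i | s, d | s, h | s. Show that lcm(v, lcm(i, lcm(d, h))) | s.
d | s and h | s, so lcm(d, h) | s. Because i | s, lcm(i, lcm(d, h)) | s. From v | s, lcm(v, lcm(i, lcm(d, h))) | s.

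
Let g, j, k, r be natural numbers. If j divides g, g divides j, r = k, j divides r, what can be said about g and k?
g divides k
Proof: From j divides g and g divides j, j = g. r = k and j divides r, hence j divides k. j = g, so g divides k.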